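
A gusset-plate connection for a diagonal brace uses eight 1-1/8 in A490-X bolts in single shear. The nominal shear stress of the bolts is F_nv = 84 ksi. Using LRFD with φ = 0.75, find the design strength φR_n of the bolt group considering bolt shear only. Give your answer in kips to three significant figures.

A_b = π × 1.125² / 4 = 0.994 in².
R_n = F_nv · A_b · n · n_s = 84 × 0.994 × 8 × 1 = 668 kips.
Design strength φR_n = 0.75 × 668 = 501 kips.

501 kips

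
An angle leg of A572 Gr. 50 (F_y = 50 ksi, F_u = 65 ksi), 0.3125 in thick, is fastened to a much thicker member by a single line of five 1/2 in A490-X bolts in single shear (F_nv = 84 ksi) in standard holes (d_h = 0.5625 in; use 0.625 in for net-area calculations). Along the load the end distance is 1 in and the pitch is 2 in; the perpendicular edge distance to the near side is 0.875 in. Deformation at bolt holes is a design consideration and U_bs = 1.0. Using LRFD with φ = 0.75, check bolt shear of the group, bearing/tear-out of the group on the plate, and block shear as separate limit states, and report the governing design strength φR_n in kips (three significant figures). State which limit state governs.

61.9 kips (bolt shear governs)

Bolt shear: A_b = π·0.5²/4 = 0.1963 in²; R_n = 84 × 0.1963 × 5 × 1 = 82.47 kips → 0.75 × 82.47 = 61.9 kips.
Bearing: edge l_c = 0.7188, r_n = 17.52 kips; interior l_c = 1.438, r_n = 24.38 kips; R_n = 17.52 + 4·24.38 = 115 kips → 86.3 kips.
Block shear: A_gv = 2.812, A_nv = 1.934, A_nt = 0.1758 in²; R_n = min(0.6F_uA_nv, 0.6F_yA_gv) + U_bs·F_u·A_nt = 86.84 kips → 65.1 kips.
Bolt shear governs: 61.9 kips.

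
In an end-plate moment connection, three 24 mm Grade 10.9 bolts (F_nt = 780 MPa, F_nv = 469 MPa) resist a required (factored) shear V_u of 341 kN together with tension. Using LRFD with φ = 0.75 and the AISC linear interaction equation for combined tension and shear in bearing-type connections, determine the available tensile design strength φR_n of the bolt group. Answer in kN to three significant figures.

A_b = π·24²/4 = 452.4 mm²; f_rv = 341 × 1000 / (3 × 452.4) = 251.3 MPa.
F'_nt = 1.3 F_nt − (F_nt / φF_nv) f_rv = 1.3·780 − (780/(0.75·469))·251.3 = 456.8 MPa, capped at F_nt → F'_nt = 456.8 MPa.
R_n = F'_nt · A_b · n = 456.8 × 452.4 × 3 / 1000 = 620 kN.
Design strength φR_n = 0.75 × 620 = 465 kN.

465 kN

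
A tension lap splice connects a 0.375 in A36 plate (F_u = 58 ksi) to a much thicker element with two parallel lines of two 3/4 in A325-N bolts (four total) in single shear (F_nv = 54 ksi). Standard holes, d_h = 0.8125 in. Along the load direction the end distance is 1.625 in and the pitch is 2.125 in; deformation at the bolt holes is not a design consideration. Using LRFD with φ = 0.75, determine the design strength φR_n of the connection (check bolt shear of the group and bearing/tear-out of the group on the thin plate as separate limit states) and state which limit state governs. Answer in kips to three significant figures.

Bolt shear: A_b = π·0.75²/4 = 0.4418 in²; R_n = 54 × 0.4418 × 4 × 1 = 95.43 kips → 0.75 × 95.43 = 71.6 kips.
Bearing (1.5 l_c t F_u ≤ 3.0 d t F_u): upper limit = 3.0·0.75·0.375·58 = 48.94 kips.
  Edge l_c = 1.625 − 0.8125/2 = 1.219 → r_n = 39.76 kips; interior l_c = 2.125 − 0.8125 = 1.312 → r_n = 42.82 kips.
  R_n,bearing = 2·39.76 + 2·42.82 = 165.2 kips → 0.75 × 165.2 = 124 kips.
Bolt shear governs: 71.6 kips.

71.6 kips (bolt shear governs)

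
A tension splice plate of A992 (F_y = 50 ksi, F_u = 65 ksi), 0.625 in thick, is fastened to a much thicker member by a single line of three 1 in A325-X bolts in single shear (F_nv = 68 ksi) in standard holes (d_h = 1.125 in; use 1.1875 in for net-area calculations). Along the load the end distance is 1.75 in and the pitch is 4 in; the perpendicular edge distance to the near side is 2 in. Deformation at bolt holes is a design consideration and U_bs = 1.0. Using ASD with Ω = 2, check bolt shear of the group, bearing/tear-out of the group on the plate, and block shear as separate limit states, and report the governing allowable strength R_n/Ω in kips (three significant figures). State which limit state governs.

80.1 kips (bolt shear governs)

Bolt shear: A_b = π·1²/4 = 0.7854 in²; R_n = 68 × 0.7854 × 3 × 1 = 160.2 kips → 160.2 / 2 = 80.1 kips.
Bearing: edge l_c = 1.188, r_n = 57.89 kips; interior l_c = 2.875, r_n = 97.5 kips; R_n = 57.89 + 2·97.5 = 252.9 kips → 126 kips.
Block shear: A_gv = 6.094, A_nv = 4.238, A_nt = 0.8789 in²; R_n = min(0.6F_uA_nv, 0.6F_yA_gv) + U_bs·F_u·A_nt = 222.4 kips → 111 kips.
Bolt shear governs: 80.1 kips.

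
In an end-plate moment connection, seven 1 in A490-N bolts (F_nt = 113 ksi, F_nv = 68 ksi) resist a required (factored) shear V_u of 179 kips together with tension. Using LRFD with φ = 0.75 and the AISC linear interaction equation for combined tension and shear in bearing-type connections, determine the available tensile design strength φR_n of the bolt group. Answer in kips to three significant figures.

308 kips

A_b = π·1²/4 = 0.7854 in²; f_rv = 179 / (7 × 0.7854) = 32.56 ksi.
F'_nt = 1.3 F_nt − (F_nt / φF_nv) f_rv = 1.3·113 − (113/(0.75·68))·32.56 = 74.76 ksi, capped at F_nt → F'_nt = 74.76 ksi.
R_n = F'_nt · A_b · n = 74.76 × 0.7854 × 7 = 411 kips.
Design strength φR_n = 0.75 × 411 = 308 kips.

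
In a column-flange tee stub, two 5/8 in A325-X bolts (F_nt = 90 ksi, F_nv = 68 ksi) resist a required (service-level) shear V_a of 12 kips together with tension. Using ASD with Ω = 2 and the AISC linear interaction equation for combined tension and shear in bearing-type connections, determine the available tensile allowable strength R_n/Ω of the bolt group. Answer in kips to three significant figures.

20 kips

A_b = π·0.625²/4 = 0.3068 in²; f_rv = 12 / (2 × 0.3068) = 19.56 ksi.
F'_nt = 1.3 F_nt − (Ω F_nt / F_nv) f_rv = 1.3·90 − (2·90/68)·19.56 = 65.23 ksi, capped at F_nt → F'_nt = 65.23 ksi.
R_n = F'_nt · A_b · n = 65.23 × 0.3068 × 2 = 40.03 kips.
Allowable strength R_n/Ω = 40.03 / 2 = 20 kips.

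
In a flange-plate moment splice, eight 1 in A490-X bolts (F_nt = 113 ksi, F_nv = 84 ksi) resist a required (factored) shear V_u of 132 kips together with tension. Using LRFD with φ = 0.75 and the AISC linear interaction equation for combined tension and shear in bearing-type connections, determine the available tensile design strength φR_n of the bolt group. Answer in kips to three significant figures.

A_b = π·1²/4 = 0.7854 in²; f_rv = 132 / (8 × 0.7854) = 21.01 ksi.
F'_nt = 1.3 F_nt − (F_nt / φF_nv) f_rv = 1.3·113 − (113/(0.75·84))·21.01 = 109.2 ksi, capped at F_nt → F'_nt = 109.2 ksi.
R_n = F'_nt · A_b · n = 109.2 × 0.7854 × 8 = 686.2 kips.
Design strength φR_n = 0.75 × 686.2 = 515 kips.

515 kips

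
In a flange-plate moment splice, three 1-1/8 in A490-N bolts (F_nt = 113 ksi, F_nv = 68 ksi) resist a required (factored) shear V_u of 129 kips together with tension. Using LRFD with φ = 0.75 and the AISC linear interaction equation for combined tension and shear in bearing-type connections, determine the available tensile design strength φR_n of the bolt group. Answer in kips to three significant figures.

114 kips

A_b = π·1.125²/4 = 0.994 in²; f_rv = 129 / (3 × 0.994) = 43.26 ksi.
F'_nt = 1.3 F_nt − (F_nt / φF_nv) f_rv = 1.3·113 − (113/(0.75·68))·43.26 = 51.05 ksi, capped at F_nt → F'_nt = 51.05 ksi.
R_n = F'_nt · A_b · n = 51.05 × 0.994 × 3 = 152.2 kips.
Design strength φR_n = 0.75 × 152.2 = 114 kips.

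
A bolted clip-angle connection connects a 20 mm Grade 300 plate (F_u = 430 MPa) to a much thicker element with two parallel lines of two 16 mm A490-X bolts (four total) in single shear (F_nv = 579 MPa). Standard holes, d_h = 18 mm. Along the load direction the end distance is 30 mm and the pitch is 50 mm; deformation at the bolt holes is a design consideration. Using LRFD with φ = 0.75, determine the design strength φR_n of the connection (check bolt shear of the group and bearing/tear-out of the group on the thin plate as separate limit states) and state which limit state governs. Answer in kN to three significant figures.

Bolt shear: A_b = π·16²/4 = 201.1 mm²; R_n = 579 × 201.1 × 4 × 1 / 1000 = 465.7 kN → 0.75 × 465.7 = 349 kN.
Bearing (1.2 l_c t F_u ≤ 2.4 d t F_u): upper limit = 2.4·16·20·430 / 1000 = 330.2 kN.
  Edge l_c = 30 − 18/2 = 21 → r_n = 216.7 kN; interior l_c = 50 − 18 = 32 → r_n = 330.2 kN.
  R_n,bearing = 2·216.7 + 2·330.2 = 1094 kN → 0.75 × 1094 = 820 kN.
Bolt shear governs: 349 kN.

349 kN (bolt shear governs)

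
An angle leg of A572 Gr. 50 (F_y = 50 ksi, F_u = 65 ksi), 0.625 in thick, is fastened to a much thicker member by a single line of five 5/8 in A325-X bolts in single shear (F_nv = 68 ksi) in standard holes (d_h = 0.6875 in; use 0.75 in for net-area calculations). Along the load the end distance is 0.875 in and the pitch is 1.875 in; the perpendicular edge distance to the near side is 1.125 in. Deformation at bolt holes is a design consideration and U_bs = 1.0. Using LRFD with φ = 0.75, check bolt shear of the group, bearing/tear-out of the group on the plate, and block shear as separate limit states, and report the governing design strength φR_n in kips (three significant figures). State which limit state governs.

78.2 kips (bolt shear governs)

Bolt shear: A_b = π·0.625²/4 = 0.3068 in²; R_n = 68 × 0.3068 × 5 × 1 = 104.3 kips → 0.75 × 104.3 = 78.2 kips.
Bearing: edge l_c = 0.5312, r_n = 25.9 kips; interior l_c = 1.188, r_n = 57.89 kips; R_n = 25.9 + 4·57.89 = 257.5 kips → 193 kips.
Block shear: A_gv = 5.234, A_nv = 3.125, A_nt = 0.4688 in²; R_n = min(0.6F_uA_nv, 0.6F_yA_gv) + U_bs·F_u·A_nt = 152.3 kips → 114 kips.
Bolt shear governs: 78.2 kips.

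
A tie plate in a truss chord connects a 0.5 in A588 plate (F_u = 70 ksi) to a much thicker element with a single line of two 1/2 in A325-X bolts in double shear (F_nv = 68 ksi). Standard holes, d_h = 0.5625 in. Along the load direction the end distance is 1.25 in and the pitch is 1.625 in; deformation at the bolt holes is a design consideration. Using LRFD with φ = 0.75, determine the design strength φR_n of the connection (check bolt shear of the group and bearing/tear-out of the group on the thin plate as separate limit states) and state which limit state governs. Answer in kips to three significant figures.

Bolt shear: A_b = π·0.5²/4 = 0.1963 in²; R_n = 68 × 0.1963 × 2 × 2 = 53.41 kips → 0.75 × 53.41 = 40.1 kips.
Bearing (1.2 l_c t F_u ≤ 2.4 d t F_u): upper limit = 2.4·0.5·0.5·70 = 42 kips.
  Edge l_c = 1.25 − 0.5625/2 = 0.9688 → r_n = 40.69 kips; interior l_c = 1.625 − 0.5625 = 1.062 → r_n = 42 kips.
  R_n,bearing = 1·40.69 + 1·42 = 82.69 kips → 0.75 × 82.69 = 62 kips.
Bolt shear governs: 40.1 kips.

40.1 kips (bolt shear governs)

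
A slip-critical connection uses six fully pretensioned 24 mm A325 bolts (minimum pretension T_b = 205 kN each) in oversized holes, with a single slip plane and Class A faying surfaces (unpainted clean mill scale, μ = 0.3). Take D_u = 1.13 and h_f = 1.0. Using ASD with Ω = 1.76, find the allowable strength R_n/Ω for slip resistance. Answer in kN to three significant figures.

R_n = μ · D_u · h_f · T_b · n_s · n_b = 0.3 × 1.13 × 1.0 × 205 × 1 × 6 = 417 kN.
Allowable strength R_n/Ω = 417 / 1.76 = 237 kN.

237 kN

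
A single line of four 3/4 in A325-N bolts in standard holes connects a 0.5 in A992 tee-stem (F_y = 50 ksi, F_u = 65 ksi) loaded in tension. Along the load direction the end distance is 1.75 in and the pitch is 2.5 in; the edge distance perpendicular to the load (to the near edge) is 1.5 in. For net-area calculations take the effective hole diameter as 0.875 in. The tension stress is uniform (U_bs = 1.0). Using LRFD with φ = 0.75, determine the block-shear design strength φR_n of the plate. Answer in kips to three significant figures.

Shear plane L_v = 1.75 + 3·2.5 = 9.25 in; A_gv = 9.25 × 0.5 = 4.625 in².
A_nv = (9.25 − 3.5·0.875) × 0.5 = 3.094 in².
A_nt = (1.5 − 0.5·0.875) × 0.5 = 0.5312 in².
0.6 F_u A_nv = 120.7 kips; 0.6 F_y A_gv = 138.8 kips → shear rupture governs the shear term.
R_n = 120.7 + 1.0 × 65 × 0.5312 = 155.2 kips.
Design strength φR_n = 0.75 × 155.2 = 116 kips.

116 kips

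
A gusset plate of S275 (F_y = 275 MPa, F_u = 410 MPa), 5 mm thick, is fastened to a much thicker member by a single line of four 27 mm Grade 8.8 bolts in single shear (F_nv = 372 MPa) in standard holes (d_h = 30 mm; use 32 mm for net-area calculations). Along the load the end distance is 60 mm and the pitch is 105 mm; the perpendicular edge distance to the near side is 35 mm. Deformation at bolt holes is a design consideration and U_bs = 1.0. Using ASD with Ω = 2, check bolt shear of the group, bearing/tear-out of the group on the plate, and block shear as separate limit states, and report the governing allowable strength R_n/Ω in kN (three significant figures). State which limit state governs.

174 kN (block shear governs)

Bolt shear: A_b = π·27²/4 = 572.6 mm²; R_n = 372 × 572.6 × 4 × 1 / 1000 = 852 kN → 852 / 2 = 426 kN.
Bearing: edge l_c = 45, r_n = 110.7 kN; interior l_c = 75, r_n = 132.8 kN; R_n = 110.7 + 3·132.8 = 509.2 kN → 255 kN.
Block shear: A_gv = 1875, A_nv = 1315, A_nt = 95 mm²; R_n = min(0.6F_uA_nv, 0.6F_yA_gv) + U_bs·F_u·A_nt = 348.3 kN → 174 kN.
Block shear governs: 174 kN.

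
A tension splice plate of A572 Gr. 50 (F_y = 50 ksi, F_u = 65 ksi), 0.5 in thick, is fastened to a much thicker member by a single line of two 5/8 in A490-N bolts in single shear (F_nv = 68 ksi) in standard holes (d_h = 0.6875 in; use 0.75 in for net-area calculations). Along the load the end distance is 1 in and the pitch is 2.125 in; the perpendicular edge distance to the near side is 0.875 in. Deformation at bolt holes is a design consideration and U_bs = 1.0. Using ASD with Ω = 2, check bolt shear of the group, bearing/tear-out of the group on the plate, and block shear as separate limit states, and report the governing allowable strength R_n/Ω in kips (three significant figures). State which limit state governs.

Bolt shear: A_b = π·0.625²/4 = 0.3068 in²; R_n = 68 × 0.3068 × 2 × 1 = 41.72 kips → 41.72 / 2 = 20.9 kips.
Bearing: edge l_c = 0.6562, r_n = 25.59 kips; interior l_c = 1.438, r_n = 48.75 kips; R_n = 25.59 + 1·48.75 = 74.34 kips → 37.2 kips.
Block shear: A_gv = 1.562, A_nv = 1, A_nt = 0.25 in²; R_n = min(0.6F_uA_nv, 0.6F_yA_gv) + U_bs·F_u·A_nt = 55.25 kips → 27.6 kips.
Bolt shear governs: 20.9 kips.

20.9 kips (bolt shear governs)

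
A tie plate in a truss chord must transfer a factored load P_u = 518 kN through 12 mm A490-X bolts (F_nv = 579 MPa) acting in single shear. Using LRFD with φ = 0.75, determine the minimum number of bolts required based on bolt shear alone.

A_b = π·12²/4 = 113.1 mm².
Per-bolt design strength φR_n = 0.75 × 579 × 113.1 × 1 / 1000 = 49.11 kN.
n ≥ 518 / 49.11 = 10.55 → use 11 bolts.

11 bolts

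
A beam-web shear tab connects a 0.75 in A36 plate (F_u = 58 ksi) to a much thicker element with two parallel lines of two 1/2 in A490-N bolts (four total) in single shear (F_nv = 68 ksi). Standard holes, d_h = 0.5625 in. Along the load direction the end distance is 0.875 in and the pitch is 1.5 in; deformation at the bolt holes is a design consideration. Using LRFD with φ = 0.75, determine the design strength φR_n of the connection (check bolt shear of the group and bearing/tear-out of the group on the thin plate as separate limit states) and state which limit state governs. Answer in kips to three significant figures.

Bolt shear: A_b = π·0.5²/4 = 0.1963 in²; R_n = 68 × 0.1963 × 4 × 1 = 53.41 kips → 0.75 × 53.41 = 40.1 kips.
Bearing (1.2 l_c t F_u ≤ 2.4 d t F_u): upper limit = 2.4·0.5·0.75·58 = 52.2 kips.
  Edge l_c = 0.875 − 0.5625/2 = 0.5938 → r_n = 30.99 kips; interior l_c = 1.5 − 0.5625 = 0.9375 → r_n = 48.94 kips.
  R_n,bearing = 2·30.99 + 2·48.94 = 159.9 kips → 0.75 × 159.9 = 120 kips.
Bolt shear governs: 40.1 kips.

40.1 kips (bolt shear governs)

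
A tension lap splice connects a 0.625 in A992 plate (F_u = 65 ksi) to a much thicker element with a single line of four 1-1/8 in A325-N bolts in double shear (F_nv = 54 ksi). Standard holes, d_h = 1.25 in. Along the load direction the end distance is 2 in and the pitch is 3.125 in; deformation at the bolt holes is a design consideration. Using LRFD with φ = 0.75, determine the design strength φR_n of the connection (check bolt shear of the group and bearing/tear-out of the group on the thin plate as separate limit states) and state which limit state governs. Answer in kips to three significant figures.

256 kips (bearing governs)

Bolt shear: A_b = π·1.125²/4 = 0.994 in²; R_n = 54 × 0.994 × 4 × 2 = 429.4 kips → 0.75 × 429.4 = 322 kips.
Bearing (1.2 l_c t F_u ≤ 2.4 d t F_u): upper limit = 2.4·1.125·0.625·65 = 109.7 kips.
  Edge l_c = 2 − 1.25/2 = 1.375 → r_n = 67.03 kips; interior l_c = 3.125 − 1.25 = 1.875 → r_n = 91.41 kips.
  R_n,bearing = 1·67.03 + 3·91.41 = 341.2 kips → 0.75 × 341.2 = 256 kips.
Bearing governs: 256 kips.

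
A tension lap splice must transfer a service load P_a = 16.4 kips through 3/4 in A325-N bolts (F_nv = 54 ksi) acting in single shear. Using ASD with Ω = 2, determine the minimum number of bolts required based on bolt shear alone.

A_b = π·0.75²/4 = 0.4418 in².
Per-bolt allowable strength R_n/Ω = 54 × 0.4418 × 1 / 2 = 11.93 kips.
n ≥ 16.4 / 11.93 = 1.375 → use 2 bolts.

2 bolts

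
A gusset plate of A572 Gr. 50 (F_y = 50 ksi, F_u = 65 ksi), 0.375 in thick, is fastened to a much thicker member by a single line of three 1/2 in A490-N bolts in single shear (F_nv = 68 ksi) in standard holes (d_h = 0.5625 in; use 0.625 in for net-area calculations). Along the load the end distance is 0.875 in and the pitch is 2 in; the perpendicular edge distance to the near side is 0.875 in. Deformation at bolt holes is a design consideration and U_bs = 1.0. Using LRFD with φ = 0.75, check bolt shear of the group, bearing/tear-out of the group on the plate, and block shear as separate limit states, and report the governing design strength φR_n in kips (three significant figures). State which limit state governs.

30 kips (bolt shear governs)

Bolt shear: A_b = π·0.5²/4 = 0.1963 in²; R_n = 68 × 0.1963 × 3 × 1 = 40.06 kips → 0.75 × 40.06 = 30 kips.
Bearing: edge l_c = 0.5938, r_n = 17.37 kips; interior l_c = 1.438, r_n = 29.25 kips; R_n = 17.37 + 2·29.25 = 75.87 kips → 56.9 kips.
Block shear: A_gv = 1.828, A_nv = 1.242, A_nt = 0.2109 in²; R_n = min(0.6F_uA_nv, 0.6F_yA_gv) + U_bs·F_u·A_nt = 62.16 kips → 46.6 kips.
Bolt shear governs: 30 kips.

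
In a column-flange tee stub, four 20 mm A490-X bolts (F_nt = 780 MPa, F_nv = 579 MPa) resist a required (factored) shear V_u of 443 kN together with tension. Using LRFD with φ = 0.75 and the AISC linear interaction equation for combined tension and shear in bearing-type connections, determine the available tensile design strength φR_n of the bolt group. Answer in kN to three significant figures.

A_b = π·20²/4 = 314.2 mm²; f_rv = 443 × 1000 / (4 × 314.2) = 352.5 MPa.
F'_nt = 1.3 F_nt − (F_nt / φF_nv) f_rv = 1.3·780 − (780/(0.75·579))·352.5 = 380.8 MPa, capped at F_nt → F'_nt = 380.8 MPa.
R_n = F'_nt · A_b · n = 380.8 × 314.2 × 4 / 1000 = 478.5 kN.
Design strength φR_n = 0.75 × 478.5 = 359 kN.

359 kN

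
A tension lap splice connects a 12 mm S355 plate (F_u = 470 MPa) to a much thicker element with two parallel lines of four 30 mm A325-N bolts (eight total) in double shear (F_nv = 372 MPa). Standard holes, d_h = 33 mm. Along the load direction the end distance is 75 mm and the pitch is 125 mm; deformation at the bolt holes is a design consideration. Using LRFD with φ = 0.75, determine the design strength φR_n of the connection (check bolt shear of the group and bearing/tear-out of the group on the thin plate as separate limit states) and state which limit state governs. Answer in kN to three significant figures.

Bolt shear: A_b = π·30²/4 = 706.9 mm²; R_n = 372 × 706.9 × 8 × 2 / 1000 = 4207 kN → 0.75 × 4207 = 3160 kN.
Bearing (1.2 l_c t F_u ≤ 2.4 d t F_u): upper limit = 2.4·30·12·470 / 1000 = 406.1 kN.
  Edge l_c = 75 − 33/2 = 58.5 → r_n = 395.9 kN; interior l_c = 125 − 33 = 92 → r_n = 406.1 kN.
  R_n,bearing = 2·395.9 + 6·406.1 = 3228 kN → 0.75 × 3228 = 2420 kN.
Bearing governs: 2420 kN.

2420 kN (bearing governs)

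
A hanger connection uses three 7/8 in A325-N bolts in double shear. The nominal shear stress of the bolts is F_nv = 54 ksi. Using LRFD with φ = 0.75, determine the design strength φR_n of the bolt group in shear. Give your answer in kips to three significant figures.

A_b = π × 0.875² / 4 = 0.6013 in².
R_n = F_nv · A_b · n · n_s = 54 × 0.6013 × 3 × 2 = 194.8 kips.
Design strength φR_n = 0.75 × 194.8 = 146 kips.

146 kips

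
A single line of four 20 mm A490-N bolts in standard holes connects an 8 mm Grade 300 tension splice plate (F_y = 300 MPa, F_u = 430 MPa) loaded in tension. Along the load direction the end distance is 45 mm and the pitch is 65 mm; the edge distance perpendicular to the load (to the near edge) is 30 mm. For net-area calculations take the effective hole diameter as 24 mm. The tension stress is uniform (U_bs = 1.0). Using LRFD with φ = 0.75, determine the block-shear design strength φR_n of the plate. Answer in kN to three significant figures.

Shear plane L_v = 45 + 3·65 = 240 mm; A_gv = 240 × 8 = 1920 mm².
A_nv = (240 − 3.5·24) × 8 = 1248 mm².
A_nt = (30 − 0.5·24) × 8 = 144 mm².
0.6 F_u A_nv = 322 kN; 0.6 F_y A_gv = 345.6 kN → shear rupture governs the shear term.
R_n = 322 + 1.0 × 430 × 144 / 1000 = 383.9 kN.
Design strength φR_n = 0.75 × 383.9 = 288 kN.

288 kN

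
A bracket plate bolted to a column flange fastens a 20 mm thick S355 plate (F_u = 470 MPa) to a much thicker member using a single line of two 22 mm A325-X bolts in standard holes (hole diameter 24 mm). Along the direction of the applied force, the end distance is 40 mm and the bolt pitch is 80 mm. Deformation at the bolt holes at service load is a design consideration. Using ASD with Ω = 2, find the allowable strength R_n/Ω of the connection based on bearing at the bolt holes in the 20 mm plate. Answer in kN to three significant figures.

406 kN

Per bolt r_n = 1.2 l_c t F_u ≤ 2.4 d t F_u; upper limit = 2.4 × 22 × 20 × 470 / 1000 = 496.3 kN.
Edge bolt: l_c = 40 − 24/2 = 28 mm → 1.2 × 28 × 20 × 470 / 1000 = 315.8 → r_n = 315.8 kN.
Interior bolts: l_c = 80 − 24 = 56 mm → 1.2 × 56 × 20 × 470 / 1000 = 631.7 → r_n = 496.3 kN.
R_n = 1 × 315.8 + 1 × 496.3 = 812.2 kN.
Allowable strength R_n/Ω = 812.2 / 2 = 406 kN.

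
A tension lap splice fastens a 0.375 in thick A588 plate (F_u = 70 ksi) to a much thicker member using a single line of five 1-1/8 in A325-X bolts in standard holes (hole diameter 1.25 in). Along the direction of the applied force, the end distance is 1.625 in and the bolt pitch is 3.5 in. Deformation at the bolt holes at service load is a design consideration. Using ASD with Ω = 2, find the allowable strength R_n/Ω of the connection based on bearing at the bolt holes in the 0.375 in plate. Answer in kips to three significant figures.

Per bolt r_n = 1.2 l_c t F_u ≤ 2.4 d t F_u; upper limit = 2.4 × 1.125 × 0.375 × 70 = 70.88 kips.
Edge bolt: l_c = 1.625 − 1.25/2 = 1 in → 1.2 × 1 × 0.375 × 70 = 31.5 → r_n = 31.5 kips.
Interior bolts: l_c = 3.5 − 1.25 = 2.25 in → 1.2 × 2.25 × 0.375 × 70 = 70.88 → r_n = 70.88 kips.
R_n = 1 × 31.5 + 4 × 70.88 = 315 kips.
Allowable strength R_n/Ω = 315 / 2 = 158 kips.

158 kips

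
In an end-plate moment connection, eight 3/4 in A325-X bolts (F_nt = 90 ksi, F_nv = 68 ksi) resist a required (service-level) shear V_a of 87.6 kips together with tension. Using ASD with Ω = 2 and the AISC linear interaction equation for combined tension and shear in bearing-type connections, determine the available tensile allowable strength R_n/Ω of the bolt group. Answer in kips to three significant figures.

A_b = π·0.75²/4 = 0.4418 in²; f_rv = 87.6 / (8 × 0.4418) = 24.79 ksi.
F'_nt = 1.3 F_nt − (Ω F_nt / F_nv) f_rv = 1.3·90 − (2·90/68)·24.79 = 51.39 ksi, capped at F_nt → F'_nt = 51.39 ksi.
R_n = F'_nt · A_b · n = 51.39 × 0.4418 × 8 = 181.6 kips.
Allowable strength R_n/Ω = 181.6 / 2 = 90.8 kips.

90.8 kips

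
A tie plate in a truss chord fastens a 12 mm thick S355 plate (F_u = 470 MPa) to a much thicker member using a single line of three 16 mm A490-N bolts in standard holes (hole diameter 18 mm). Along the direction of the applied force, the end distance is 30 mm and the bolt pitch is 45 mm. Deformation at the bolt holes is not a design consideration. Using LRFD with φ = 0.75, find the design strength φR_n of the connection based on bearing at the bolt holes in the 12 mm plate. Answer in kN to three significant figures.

476 kN

Per bolt r_n = 1.5 l_c t F_u ≤ 3.0 d t F_u; upper limit = 3.0 × 16 × 12 × 470 / 1000 = 270.7 kN.
Edge bolt: l_c = 30 − 18/2 = 21 mm → 1.5 × 21 × 12 × 470 / 1000 = 177.7 → r_n = 177.7 kN.
Interior bolts: l_c = 45 − 18 = 27 mm → 1.5 × 27 × 12 × 470 / 1000 = 228.4 → r_n = 228.4 kN.
R_n = 1 × 177.7 + 2 × 228.4 = 634.5 kN.
Design strength φR_n = 0.75 × 634.5 = 476 kN.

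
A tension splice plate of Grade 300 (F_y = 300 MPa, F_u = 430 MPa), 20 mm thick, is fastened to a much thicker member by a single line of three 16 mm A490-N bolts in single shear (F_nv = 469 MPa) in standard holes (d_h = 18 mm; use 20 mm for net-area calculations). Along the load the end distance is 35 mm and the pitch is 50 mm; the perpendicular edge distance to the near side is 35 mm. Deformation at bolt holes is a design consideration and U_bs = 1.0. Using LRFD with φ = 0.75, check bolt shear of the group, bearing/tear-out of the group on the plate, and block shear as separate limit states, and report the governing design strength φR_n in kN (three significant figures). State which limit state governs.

212 kN (bolt shear governs)

Bolt shear: A_b = π·16²/4 = 201.1 mm²; R_n = 469 × 201.1 × 3 × 1 / 1000 = 282.9 kN → 0.75 × 282.9 = 212 kN.
Bearing: edge l_c = 26, r_n = 268.3 kN; interior l_c = 32, r_n = 330.2 kN; R_n = 268.3 + 2·330.2 = 928.8 kN → 697 kN.
Block shear: A_gv = 2700, A_nv = 1700, A_nt = 500 mm²; R_n = min(0.6F_uA_nv, 0.6F_yA_gv) + U_bs·F_u·A_nt = 653.6 kN → 490 kN.
Bolt shear governs: 212 kN.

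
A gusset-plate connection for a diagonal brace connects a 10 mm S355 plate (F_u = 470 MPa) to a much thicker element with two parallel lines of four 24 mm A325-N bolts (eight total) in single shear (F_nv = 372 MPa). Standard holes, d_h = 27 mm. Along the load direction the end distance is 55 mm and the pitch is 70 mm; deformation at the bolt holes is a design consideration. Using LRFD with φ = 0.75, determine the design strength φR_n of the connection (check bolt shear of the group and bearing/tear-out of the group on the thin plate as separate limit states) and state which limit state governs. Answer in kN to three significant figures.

Bolt shear: A_b = π·24²/4 = 452.4 mm²; R_n = 372 × 452.4 × 8 × 1 / 1000 = 1346 kN → 0.75 × 1346 = 1010 kN.
Bearing (1.2 l_c t F_u ≤ 2.4 d t F_u): upper limit = 2.4·24·10·470 / 1000 = 270.7 kN.
  Edge l_c = 55 − 27/2 = 41.5 → r_n = 234.1 kN; interior l_c = 70 − 27 = 43 → r_n = 242.5 kN.
  R_n,bearing = 2·234.1 + 6·242.5 = 1923 kN → 0.75 × 1923 = 1440 kN.
Bolt shear governs: 1010 kN.

1010 kN (bolt shear governs)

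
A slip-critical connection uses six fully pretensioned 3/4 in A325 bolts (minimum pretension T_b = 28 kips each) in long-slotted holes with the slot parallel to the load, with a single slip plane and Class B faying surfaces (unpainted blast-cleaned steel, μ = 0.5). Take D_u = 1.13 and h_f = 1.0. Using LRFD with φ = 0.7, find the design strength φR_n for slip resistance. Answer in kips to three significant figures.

66.4 kips

R_n = μ · D_u · h_f · T_b · n_s · n_b = 0.5 × 1.13 × 1.0 × 28 × 1 × 6 = 94.92 kips.
Design strength φR_n = 0.7 × 94.92 = 66.4 kips.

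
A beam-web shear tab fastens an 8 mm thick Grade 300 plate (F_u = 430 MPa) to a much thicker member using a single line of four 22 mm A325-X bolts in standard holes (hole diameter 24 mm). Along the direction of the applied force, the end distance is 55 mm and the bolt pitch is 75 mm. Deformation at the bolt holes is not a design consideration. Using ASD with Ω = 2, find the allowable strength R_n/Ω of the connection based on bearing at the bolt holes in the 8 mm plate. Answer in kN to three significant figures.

Per bolt r_n = 1.5 l_c t F_u ≤ 3.0 d t F_u; upper limit = 3.0 × 22 × 8 × 430 / 1000 = 227 kN.
Edge bolt: l_c = 55 − 24/2 = 43 mm → 1.5 × 43 × 8 × 430 / 1000 = 221.9 → r_n = 221.9 kN.
Interior bolts: l_c = 75 − 24 = 51 mm → 1.5 × 51 × 8 × 430 / 1000 = 263.2 → r_n = 227 kN.
R_n = 1 × 221.9 + 3 × 227 = 903 kN.
Allowable strength R_n/Ω = 903 / 2 = 452 kN.

452 kN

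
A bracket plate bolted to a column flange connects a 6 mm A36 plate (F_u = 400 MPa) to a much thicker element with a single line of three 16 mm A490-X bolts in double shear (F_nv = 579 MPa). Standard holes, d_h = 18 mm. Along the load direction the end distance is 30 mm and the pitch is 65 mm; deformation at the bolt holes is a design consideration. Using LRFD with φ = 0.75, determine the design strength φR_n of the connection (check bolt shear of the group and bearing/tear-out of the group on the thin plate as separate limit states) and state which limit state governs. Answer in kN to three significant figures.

Bolt shear: A_b = π·16²/4 = 201.1 mm²; R_n = 579 × 201.1 × 3 × 2 / 1000 = 698.5 kN → 0.75 × 698.5 = 524 kN.
Bearing (1.2 l_c t F_u ≤ 2.4 d t F_u): upper limit = 2.4·16·6·400 / 1000 = 92.16 kN.
  Edge l_c = 30 − 18/2 = 21 → r_n = 60.48 kN; interior l_c = 65 − 18 = 47 → r_n = 92.16 kN.
  R_n,bearing = 1·60.48 + 2·92.16 = 244.8 kN → 0.75 × 244.8 = 184 kN.
Bearing governs: 184 kN.

184 kN (bearing governs)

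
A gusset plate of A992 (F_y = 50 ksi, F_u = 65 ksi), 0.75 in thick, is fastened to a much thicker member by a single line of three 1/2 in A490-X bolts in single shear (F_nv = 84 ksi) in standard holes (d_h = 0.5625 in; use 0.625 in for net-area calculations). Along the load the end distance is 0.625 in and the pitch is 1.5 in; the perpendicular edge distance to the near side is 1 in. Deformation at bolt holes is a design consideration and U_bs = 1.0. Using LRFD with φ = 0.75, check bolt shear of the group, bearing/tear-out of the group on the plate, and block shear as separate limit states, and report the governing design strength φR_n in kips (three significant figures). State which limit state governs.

37.1 kips (bolt shear governs)

Bolt shear: A_b = π·0.5²/4 = 0.1963 in²; R_n = 84 × 0.1963 × 3 × 1 = 49.48 kips → 0.75 × 49.48 = 37.1 kips.
Bearing: edge l_c = 0.3438, r_n = 20.11 kips; interior l_c = 0.9375, r_n = 54.84 kips; R_n = 20.11 + 2·54.84 = 129.8 kips → 97.3 kips.
Block shear: A_gv = 2.719, A_nv = 1.547, A_nt = 0.5156 in²; R_n = min(0.6F_uA_nv, 0.6F_yA_gv) + U_bs·F_u·A_nt = 93.84 kips → 70.4 kips.
Bolt shear governs: 37.1 kips.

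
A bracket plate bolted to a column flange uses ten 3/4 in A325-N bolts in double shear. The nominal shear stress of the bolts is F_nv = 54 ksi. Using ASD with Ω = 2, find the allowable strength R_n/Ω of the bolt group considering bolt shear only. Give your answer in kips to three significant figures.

239 kips

A_b = π × 0.75² / 4 = 0.4418 in².
R_n = F_nv · A_b · n · n_s = 54 × 0.4418 × 10 × 2 = 477.1 kips.
Allowable strength R_n/Ω = 477.1 / 2 = 239 kips.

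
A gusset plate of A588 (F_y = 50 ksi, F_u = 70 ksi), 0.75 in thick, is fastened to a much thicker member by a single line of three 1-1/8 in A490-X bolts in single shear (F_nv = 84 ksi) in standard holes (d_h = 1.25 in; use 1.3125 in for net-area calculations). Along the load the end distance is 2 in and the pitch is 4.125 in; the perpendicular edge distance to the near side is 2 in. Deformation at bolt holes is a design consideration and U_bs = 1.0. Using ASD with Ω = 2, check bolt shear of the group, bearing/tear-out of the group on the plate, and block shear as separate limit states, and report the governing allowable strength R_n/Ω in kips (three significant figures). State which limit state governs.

Bolt shear: A_b = π·1.125²/4 = 0.994 in²; R_n = 84 × 0.994 × 3 × 1 = 250.5 kips → 250.5 / 2 = 125 kips.
Bearing: edge l_c = 1.375, r_n = 86.62 kips; interior l_c = 2.875, r_n = 141.8 kips; R_n = 86.62 + 2·141.8 = 370.1 kips → 185 kips.
Block shear: A_gv = 7.688, A_nv = 5.227, A_nt = 1.008 in²; R_n = min(0.6F_uA_nv, 0.6F_yA_gv) + U_bs·F_u·A_nt = 290.1 kips → 145 kips.
Bolt shear governs: 125 kips.

125 kips (bolt shear governs)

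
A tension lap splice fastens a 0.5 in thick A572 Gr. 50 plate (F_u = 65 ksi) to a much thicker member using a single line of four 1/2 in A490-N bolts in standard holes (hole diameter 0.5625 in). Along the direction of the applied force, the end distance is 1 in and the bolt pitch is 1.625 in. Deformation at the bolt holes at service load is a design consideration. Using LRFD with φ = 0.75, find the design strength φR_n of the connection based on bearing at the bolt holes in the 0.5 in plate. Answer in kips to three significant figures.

Per bolt r_n = 1.2 l_c t F_u ≤ 2.4 d t F_u; upper limit = 2.4 × 0.5 × 0.5 × 65 = 39 kips.
Edge bolt: l_c = 1 − 0.5625/2 = 0.7188 in → 1.2 × 0.7188 × 0.5 × 65 = 28.03 → r_n = 28.03 kips.
Interior bolts: l_c = 1.625 − 0.5625 = 1.062 in → 1.2 × 1.062 × 0.5 × 65 = 41.44 → r_n = 39 kips.
R_n = 1 × 28.03 + 3 × 39 = 145 kips.
Design strength φR_n = 0.75 × 145 = 109 kips.

109 kips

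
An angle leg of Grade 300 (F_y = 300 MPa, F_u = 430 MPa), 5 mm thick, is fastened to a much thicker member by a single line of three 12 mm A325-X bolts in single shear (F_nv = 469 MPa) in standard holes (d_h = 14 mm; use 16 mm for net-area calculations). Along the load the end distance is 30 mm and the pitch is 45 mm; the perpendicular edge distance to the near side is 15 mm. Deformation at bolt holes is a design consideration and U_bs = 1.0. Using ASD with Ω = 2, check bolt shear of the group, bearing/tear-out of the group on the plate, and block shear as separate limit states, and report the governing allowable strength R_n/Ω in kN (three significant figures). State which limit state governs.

59.1 kN (block shear governs)

Bolt shear: A_b = π·12²/4 = 113.1 mm²; R_n = 469 × 113.1 × 3 × 1 / 1000 = 159.1 kN → 159.1 / 2 = 79.6 kN.
Bearing: edge l_c = 23, r_n = 59.34 kN; interior l_c = 31, r_n = 61.92 kN; R_n = 59.34 + 2·61.92 = 183.2 kN → 91.6 kN.
Block shear: A_gv = 600, A_nv = 400, A_nt = 35 mm²; R_n = min(0.6F_uA_nv, 0.6F_yA_gv) + U_bs·F_u·A_nt = 118.2 kN → 59.1 kN.
Block shear governs: 59.1 kN.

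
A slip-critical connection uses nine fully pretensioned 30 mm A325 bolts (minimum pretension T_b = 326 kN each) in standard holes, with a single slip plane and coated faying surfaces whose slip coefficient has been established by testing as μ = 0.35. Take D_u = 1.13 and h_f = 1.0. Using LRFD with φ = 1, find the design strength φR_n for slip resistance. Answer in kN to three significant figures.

R_n = μ · D_u · h_f · T_b · n_s · n_b = 0.35 × 1.13 × 1.0 × 326 × 1 × 9 = 1160 kN.
Design strength φR_n = 1 × 1160 = 1160 kN.

1160 kN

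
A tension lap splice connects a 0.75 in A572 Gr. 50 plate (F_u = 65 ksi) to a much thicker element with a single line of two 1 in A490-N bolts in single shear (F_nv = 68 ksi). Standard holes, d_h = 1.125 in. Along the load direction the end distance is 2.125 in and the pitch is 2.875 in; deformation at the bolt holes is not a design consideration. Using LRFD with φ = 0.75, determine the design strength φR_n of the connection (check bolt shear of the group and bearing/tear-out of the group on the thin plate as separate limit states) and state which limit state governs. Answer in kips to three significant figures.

80.1 kips (bolt shear governs)

Bolt shear: A_b = π·1²/4 = 0.7854 in²; R_n = 68 × 0.7854 × 2 × 1 = 106.8 kips → 0.75 × 106.8 = 80.1 kips.
Bearing (1.5 l_c t F_u ≤ 3.0 d t F_u): upper limit = 3.0·1·0.75·65 = 146.2 kips.
  Edge l_c = 2.125 − 1.125/2 = 1.562 → r_n = 114.3 kips; interior l_c = 2.875 − 1.125 = 1.75 → r_n = 128 kips.
  R_n,bearing = 1·114.3 + 1·128 = 242.2 kips → 0.75 × 242.2 = 182 kips.
Bolt shear governs: 80.1 kips.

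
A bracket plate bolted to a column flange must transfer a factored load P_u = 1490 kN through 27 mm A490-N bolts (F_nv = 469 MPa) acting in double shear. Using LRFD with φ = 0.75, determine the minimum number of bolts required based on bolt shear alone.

4 bolts

A_b = π·27²/4 = 572.6 mm².
Per-bolt design strength φR_n = 0.75 × 469 × 572.6 × 2 / 1000 = 402.8 kN.
n ≥ 1490 / 402.8 = 3.699 → use 4 bolts.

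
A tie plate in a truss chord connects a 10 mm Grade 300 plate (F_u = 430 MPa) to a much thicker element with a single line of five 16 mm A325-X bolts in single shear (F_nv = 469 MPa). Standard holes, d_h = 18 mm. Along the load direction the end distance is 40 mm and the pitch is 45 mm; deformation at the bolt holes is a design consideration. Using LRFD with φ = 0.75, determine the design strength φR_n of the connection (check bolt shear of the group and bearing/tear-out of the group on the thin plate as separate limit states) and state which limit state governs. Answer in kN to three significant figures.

Bolt shear: A_b = π·16²/4 = 201.1 mm²; R_n = 469 × 201.1 × 5 × 1 / 1000 = 471.5 kN → 0.75 × 471.5 = 354 kN.
Bearing (1.2 l_c t F_u ≤ 2.4 d t F_u): upper limit = 2.4·16·10·430 / 1000 = 165.1 kN.
  Edge l_c = 40 − 18/2 = 31 → r_n = 160 kN; interior l_c = 45 − 18 = 27 → r_n = 139.3 kN.
  R_n,bearing = 1·160 + 4·139.3 = 717.2 kN → 0.75 × 717.2 = 538 kN.
Bolt shear governs: 354 kN.

354 kN (bolt shear governs)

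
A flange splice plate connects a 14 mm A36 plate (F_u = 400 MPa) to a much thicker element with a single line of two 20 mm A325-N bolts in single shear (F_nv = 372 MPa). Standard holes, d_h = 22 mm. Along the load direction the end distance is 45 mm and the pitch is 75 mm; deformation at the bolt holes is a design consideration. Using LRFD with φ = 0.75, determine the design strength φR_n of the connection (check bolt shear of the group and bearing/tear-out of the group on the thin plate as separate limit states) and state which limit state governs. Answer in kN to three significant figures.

175 kN (bolt shear governs)

Bolt shear: A_b = π·20²/4 = 314.2 mm²; R_n = 372 × 314.2 × 2 × 1 / 1000 = 233.7 kN → 0.75 × 233.7 = 175 kN.
Bearing (1.2 l_c t F_u ≤ 2.4 d t F_u): upper limit = 2.4·20·14·400 / 1000 = 268.8 kN.
  Edge l_c = 45 − 22/2 = 34 → r_n = 228.5 kN; interior l_c = 75 − 22 = 53 → r_n = 268.8 kN.
  R_n,bearing = 1·228.5 + 1·268.8 = 497.3 kN → 0.75 × 497.3 = 373 kN.
Bolt shear governs: 175 kN.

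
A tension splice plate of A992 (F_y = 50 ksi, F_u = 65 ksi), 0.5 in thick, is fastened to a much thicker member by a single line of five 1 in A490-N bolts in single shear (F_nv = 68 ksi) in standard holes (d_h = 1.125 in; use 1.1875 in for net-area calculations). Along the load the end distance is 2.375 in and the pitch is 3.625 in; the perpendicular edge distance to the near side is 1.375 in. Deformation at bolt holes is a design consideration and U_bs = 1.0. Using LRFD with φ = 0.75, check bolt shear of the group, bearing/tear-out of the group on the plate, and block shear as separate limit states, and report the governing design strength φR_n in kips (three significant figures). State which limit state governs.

Bolt shear: A_b = π·1²/4 = 0.7854 in²; R_n = 68 × 0.7854 × 5 × 1 = 267 kips → 0.75 × 267 = 200 kips.
Bearing: edge l_c = 1.812, r_n = 70.69 kips; interior l_c = 2.5, r_n = 78 kips; R_n = 70.69 + 4·78 = 382.7 kips → 287 kips.
Block shear: A_gv = 8.438, A_nv = 5.766, A_nt = 0.3906 in²; R_n = min(0.6F_uA_nv, 0.6F_yA_gv) + U_bs·F_u·A_nt = 250.2 kips → 188 kips.
Block shear governs: 188 kips.

188 kips (block shear governs)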